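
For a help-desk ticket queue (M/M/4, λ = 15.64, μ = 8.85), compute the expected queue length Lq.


a = λ/μ = 1.7672; ρ = a/4 = 0.4418
P₀ = 0.167315
Lq = P₀·a^c·ρ / (c!·(1−ρ)²) = 0.167315·9.75380·0.4418/(24·0.31158)
= 0.09642

Final: 0.09642


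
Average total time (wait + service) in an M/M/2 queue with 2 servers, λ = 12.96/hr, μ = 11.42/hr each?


a = 1.1349; ρ = 0.5674; P₀ = 0.275978
Lq = P₀·a^c·ρ/(c!(1−ρ)²) = 0.53890
Wq = Lq/λ = 0.53890/12.96 = 0.04158 hr
W = Wq + 1/μ = 0.04158 + 0.08757 = 0.12915 hr

Final: 0.12915 hr


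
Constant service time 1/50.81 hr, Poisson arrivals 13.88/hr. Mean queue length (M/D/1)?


ρ = 13.88/50.81 = 0.2732
M/D/1: Lq = ρ²/(2(1−ρ)) = 0.07462/(2·0.7268) = 0.05134

Final: 0.05134


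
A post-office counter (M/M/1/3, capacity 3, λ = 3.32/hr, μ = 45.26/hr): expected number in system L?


ρ = 3.32/45.26 = 0.07335
L = ρ[1 − (K+1)ρ^K + Kρ^(K+1)] / [(1−ρ)(1−ρ^(K+1))]
Numerator: 0.07335·(1 − 4·0.0003947 + 3·0.00002895) = 0.073245
Denominator: (0.9266)·(0.999971) = 0.926619
L = 0.073245/0.926619 = 0.07904

Final: 0.07904


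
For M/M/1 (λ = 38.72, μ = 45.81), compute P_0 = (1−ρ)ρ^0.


ρ = 38.72/45.81 = 0.8452
P_n = (1−ρ)·ρ^n = (1 − 0.8452)·0.8452^0 = 0.1548·1.000000 = 0.154770

Final: 0.154770


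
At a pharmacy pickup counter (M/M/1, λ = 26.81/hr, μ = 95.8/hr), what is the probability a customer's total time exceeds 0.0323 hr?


W ~ Exponential(μ−λ) for M/M/1.
μ − λ = 95.8 − 26.81 = 68.9900
P(W > t) = e^{−(μ−λ)t} = e^{−2.2284} = 0.107703

Final: 0.107703


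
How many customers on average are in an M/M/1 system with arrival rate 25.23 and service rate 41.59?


ρ = λ/μ = 25.23/41.59 = 0.6066
L = ρ/(1−ρ) = 0.6066/(1 − 0.6066) = 0.6066/0.3934 = 1.5422

Final: 1.5422


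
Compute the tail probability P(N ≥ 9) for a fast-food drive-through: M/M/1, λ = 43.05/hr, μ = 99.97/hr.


ρ = 43.05/99.97 = 0.4306
P(N ≥ n) = ρ^n = 0.4306^9 = 0.0005093

Final: 0.0005093


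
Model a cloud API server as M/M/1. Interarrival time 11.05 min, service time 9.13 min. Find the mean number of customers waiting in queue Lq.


λ = 60/11.05 = 5.4299 /hr
μ = 60/9.13 = 6.5717 /hr
ρ = λ/μ = 5.4299/6.5717 = 0.8262
Lq = ρ²/(1−ρ) = 0.6827/0.1738 = 3.9290

Final: 3.9290


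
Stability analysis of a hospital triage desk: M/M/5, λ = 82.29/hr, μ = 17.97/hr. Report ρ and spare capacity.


Total capacity cμ = 5·17.97 = 89.85/hr
ρ = λ/(cμ) = 82.29/89.85 = 0.9159
Stable ⇔ ρ < 1: YES
Spare capacity = cμ − λ = 89.85 − 82.29 = 7.56/hr

Final: ρ = 0.9159; stable; margin = 7.56/hr


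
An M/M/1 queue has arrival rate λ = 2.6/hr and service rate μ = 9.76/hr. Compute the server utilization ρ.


ρ = λ/μ = 2.6/9.76 = 0.2664

Final: 0.2664


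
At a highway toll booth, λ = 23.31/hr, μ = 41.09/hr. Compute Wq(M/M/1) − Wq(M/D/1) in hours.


ρ = 23.31/41.09 = 0.5673
Wq(M/M/1) = ρ/(μ−λ) = 0.5673/17.78 = 0.03191 hr
Wq(M/D/1) = ρ/(2(μ−λ)) = 0.01595 hr
Savings = 0.03191 − 0.01595 = 0.01595 hr

Final: 0.01595 hr


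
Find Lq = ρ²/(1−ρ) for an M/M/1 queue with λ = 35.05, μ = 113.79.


ρ = 35.05/113.79 = 0.3080
Lq = ρ²/(1−ρ) = 0.09488/0.6920 = 0.1371

Final: 0.1371


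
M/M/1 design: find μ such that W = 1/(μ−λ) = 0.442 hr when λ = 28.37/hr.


W = 1/(μ−λ) ⇒ μ − λ = 1/W = 1/0.442 = 2.2624
μ = λ + 1/W = 28.37 + 2.2624 = 30.6324 per hr

Final: 30.6324 /hr


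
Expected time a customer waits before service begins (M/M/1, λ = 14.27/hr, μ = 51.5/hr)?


ρ = 14.27/51.5 = 0.2771
Wq = ρ/(μ−λ) = 0.2771/(51.5 − 14.27) = 0.2771/37.23 = 0.007443 hr

Final: 0.007443 hr


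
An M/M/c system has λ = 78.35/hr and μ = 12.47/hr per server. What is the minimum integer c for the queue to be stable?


Stability requires cμ > λ ⇔ c > λ/μ.
λ/μ = 78.35/12.47 = 6.2831
Minimum integer c = ⌊6.2831⌋ + 1 = 7
Check: 7·12.47 = 87.29 > 78.35, while 6·12.47 = 74.82 ≤ 78.35

Final: 7 servers


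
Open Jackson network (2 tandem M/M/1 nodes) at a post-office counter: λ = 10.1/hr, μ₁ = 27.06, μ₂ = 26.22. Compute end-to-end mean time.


Each node sees arrival rate λ = 10.1/hr (tandem ⇒ throughput preserved).
W₁ = 1/(μ₁−λ) = 1/(27.06−10.1) = 0.05896 hr
W₂ = 1/(μ₂−λ) = 1/(26.22−10.1) = 0.06203 hr
W_total = W₁ + W₂ = 0.05896 + 0.06203 = 0.12100 hr

Final: 0.12100 hr


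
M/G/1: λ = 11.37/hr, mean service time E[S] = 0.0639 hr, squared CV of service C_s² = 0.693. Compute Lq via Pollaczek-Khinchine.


ρ = λ·E[S] = 11.37·0.0639 = 0.7265
Lq = ρ²(1+C_s²)/(2(1−ρ)) = 0.5279·(1+0.693)/(2·0.2735)
= 0.5279·1.6930/0.5469 = 1.63403

Final: 1.63403


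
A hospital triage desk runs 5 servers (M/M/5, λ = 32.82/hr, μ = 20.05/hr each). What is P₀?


a = λ/μ = 32.82/20.05 = 1.6369; ρ = a/c = 0.3274
Σ_{k=0}^{4} a^k/k! (terms k=0..4) = 1.00000 + 1.63691 + 1.33973 + 0.73101 + 0.29915 = 5.00680
Tail: a^5/(5!(1−ρ)) = 11.75225/(120·0.6726) = 0.14560
P₀ = 1/(5.00680 + 0.14560) = 1/5.15240 = 0.194084

Final: 0.194084


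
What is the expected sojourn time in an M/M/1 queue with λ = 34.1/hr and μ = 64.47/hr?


W = 1/(μ−λ) = 1/(64.47 − 34.1) = 1/30.37 = 0.03293 hr

Final: 0.03293 hr


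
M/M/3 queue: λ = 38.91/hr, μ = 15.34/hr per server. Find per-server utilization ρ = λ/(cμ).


ρ = λ/(cμ) = 38.91/(3·15.34) = 38.91/46.02 = 0.8455

Final: 0.8455


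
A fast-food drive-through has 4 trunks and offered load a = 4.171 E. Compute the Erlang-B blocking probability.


B(c,a) = (a^c/c!) / Σ_{k=0}^{c} a^k/k!
a^4/4! = 12.611000
Σ terms (k=0..4): 1.00000 + 4.17100 + 8.69862 + 12.09398 + 12.61100 = 38.574602
B = 12.611000/38.574602 = 0.326925

Final: 0.326925


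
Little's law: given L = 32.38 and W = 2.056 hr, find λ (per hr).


λ = L/W = 32.38/2.056 = 15.7490 /hr

Final: 15.7490 /hr


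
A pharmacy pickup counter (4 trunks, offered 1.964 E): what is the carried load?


B(4,1.964) = 0.091502 (Erlang-B)
Carried load = a(1 − B) = 1.964·(1 − 0.091502) = 1.964·0.908498 = 1.7843 E

Final: 1.7843 Erlangs


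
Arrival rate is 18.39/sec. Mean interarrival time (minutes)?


Mean interarrival time = 1/λ = 1/18.39 second = 0.05438 second
In minutes: 0.05438 × 0.0166667 = 0.0009063 min

Final: 0.0009063 min


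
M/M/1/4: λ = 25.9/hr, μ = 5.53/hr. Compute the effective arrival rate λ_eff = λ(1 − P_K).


ρ = 4.6835; P_K = (1−ρ)ρ^4/(1−ρ^5) = 0.786836
λ_eff = λ(1 − P_K) = 25.9·(1 − 0.786836) = 25.9·0.213164 = 5.5210 /hr

Final: 5.5210 /hr


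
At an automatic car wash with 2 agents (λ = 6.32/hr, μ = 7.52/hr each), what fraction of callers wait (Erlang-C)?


a = λ/μ = 0.8404; ρ = a/2 = 0.4202
P₀ = 0.408240 (from M/M/c formula)
C(c,a) = [a^c/(c!(1−ρ))]·P₀ = [0.70632/(2·0.5798)]·0.408240
= 0.60912·0.408240 = 0.248665

Final: 0.248665


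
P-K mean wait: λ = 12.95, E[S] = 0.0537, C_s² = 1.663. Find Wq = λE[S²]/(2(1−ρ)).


ρ = λ·E[S] = 12.95·0.0537 = 0.6954
E[S²] = E[S]²(1+C_s²) = 0.0537²·(1+1.663) = 0.007679
Wq = λ·E[S²]/(2(1−ρ)) = 12.95·0.007679/(2·0.3046) = 0.16325 hr

Final: 0.16325 hr


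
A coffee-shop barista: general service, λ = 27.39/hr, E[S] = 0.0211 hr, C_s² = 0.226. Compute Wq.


ρ = λ·E[S] = 27.39·0.0211 = 0.5779
E[S²] = E[S]²(1+C_s²) = 0.0211²·(1+0.226) = 0.0005458
Wq = λ·E[S²]/(2(1−ρ)) = 27.39·0.0005458/(2·0.4221) = 0.01771 hr

Final: 0.01771 hr


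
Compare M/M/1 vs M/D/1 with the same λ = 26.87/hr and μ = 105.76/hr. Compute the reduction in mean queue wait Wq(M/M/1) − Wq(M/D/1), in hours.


ρ = 26.87/105.76 = 0.2541
Wq(M/M/1) = ρ/(μ−λ) = 0.2541/78.89 = 0.003221 hr
Wq(M/D/1) = ρ/(2(μ−λ)) = 0.001610 hr
Savings = 0.003221 − 0.001610 = 0.001610 hr

Final: 0.001610 hr


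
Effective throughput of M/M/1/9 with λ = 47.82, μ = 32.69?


ρ = 1.4628; P_K = (1−ρ)ρ^9/(1−ρ^10) = 0.323607
λ_eff = λ(1 − P_K) = 47.82·(1 − 0.323607) = 47.82·0.676393 = 32.3451 /hr

Final: 32.3451 /hr


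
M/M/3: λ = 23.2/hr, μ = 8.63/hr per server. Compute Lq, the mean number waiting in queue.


a = λ/μ = 2.6883; ρ = a/3 = 0.8961
P₀ = 0.025997
Lq = P₀·a^c·ρ / (c!·(1−ρ)²) = 0.025997·19.42816·0.8961/(6·0.01080)
= 6.98740

Final: 6.98740


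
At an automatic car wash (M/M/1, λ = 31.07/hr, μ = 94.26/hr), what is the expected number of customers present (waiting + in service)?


ρ = λ/μ = 31.07/94.26 = 0.3296
L = ρ/(1−ρ) = 0.3296/(1 − 0.3296) = 0.3296/0.6704 = 0.4917

Final: 0.4917


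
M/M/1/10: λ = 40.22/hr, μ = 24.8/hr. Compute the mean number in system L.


ρ = 40.22/24.8 = 1.6218
L = ρ[1 − (K+1)ρ^K + Kρ^(K+1)] / [(1−ρ)(1−ρ^(K+1))]
Numerator: 1.6218·(1 − 11·125.864674 + 10·204.124080) = 1066.688545
Denominator: (-0.6218)·(-203.124080) = 126.297311
L = 1066.688545/126.297311 = 8.4459

Final: 8.4459


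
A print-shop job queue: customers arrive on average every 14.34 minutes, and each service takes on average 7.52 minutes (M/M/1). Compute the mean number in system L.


λ = 60/14.34 = 4.1841 /hr
μ = 60/7.52 = 7.9787 /hr
ρ = λ/μ = 4.1841/7.9787 = 0.5244
L = ρ/(1−ρ) = 0.5244/0.4756 = 1.1026

Final: 1.1026


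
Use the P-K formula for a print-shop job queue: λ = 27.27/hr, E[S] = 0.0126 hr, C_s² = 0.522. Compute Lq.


ρ = λ·E[S] = 27.27·0.0126 = 0.3436
Lq = ρ²(1+C_s²)/(2(1−ρ)) = 0.1181·(1+0.522)/(2·0.6564)
= 0.1181·1.5220/1.3128 = 0.13688

Final: 0.13688


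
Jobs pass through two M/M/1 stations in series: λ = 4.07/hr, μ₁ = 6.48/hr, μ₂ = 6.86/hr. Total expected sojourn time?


Each node sees arrival rate λ = 4.07/hr (tandem ⇒ throughput preserved).
W₁ = 1/(μ₁−λ) = 1/(6.48−4.07) = 0.41494 hr
W₂ = 1/(μ₂−λ) = 1/(6.86−4.07) = 0.35842 hr
W_total = W₁ + W₂ = 0.41494 + 0.35842 = 0.77336 hr

Final: 0.77336 hr


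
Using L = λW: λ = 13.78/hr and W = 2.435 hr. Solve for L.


L = λW = 13.78·2.435 = 33.5543

Final: 33.5543


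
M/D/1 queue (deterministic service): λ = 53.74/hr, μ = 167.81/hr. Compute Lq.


ρ = 53.74/167.81 = 0.3202
M/D/1: Lq = ρ²/(2(1−ρ)) = 0.1026/(2·0.6798) = 0.07544

Final: 0.07544


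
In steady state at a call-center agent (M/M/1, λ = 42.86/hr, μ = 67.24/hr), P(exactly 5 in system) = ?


ρ = 42.86/67.24 = 0.6374
P_n = (1−ρ)·ρ^n = (1 − 0.6374)·0.6374^5 = 0.3626·0.105226 = 0.038153

Final: 0.038153


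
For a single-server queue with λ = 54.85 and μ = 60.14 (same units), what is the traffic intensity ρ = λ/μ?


ρ = λ/μ = 54.85/60.14 = 0.9120

Final: 0.9120


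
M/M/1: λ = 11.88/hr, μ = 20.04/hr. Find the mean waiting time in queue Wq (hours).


ρ = 11.88/20.04 = 0.5928
Wq = ρ/(μ−λ) = 0.5928/(20.04 − 11.88) = 0.5928/8.16 = 0.07265 hr

Final: 0.07265 hr


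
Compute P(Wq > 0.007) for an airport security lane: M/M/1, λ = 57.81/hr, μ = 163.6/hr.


ρ = 57.81/163.6 = 0.3534
P(Wq > t) = ρ·e^{−(μ−λ)t} = 0.3534·e^{−0.7405}
= 0.3534·0.476861 = 0.168505

Final: 0.168505


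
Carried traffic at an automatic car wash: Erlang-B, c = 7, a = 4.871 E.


B(7,4.871) = 0.112483 (Erlang-B)
Carried load = a(1 − B) = 4.871·(1 − 0.112483) = 4.871·0.887517 = 4.3231 E

Final: 4.3231 Erlangs


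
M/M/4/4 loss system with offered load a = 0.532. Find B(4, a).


B(c,a) = (a^c/c!) / Σ_{k=0}^{c} a^k/k!
a^4/4! = 0.003338
Σ terms (k=0..4): 1.00000 + 0.53200 + 0.14151 + 0.02509 + 0.003338 = 1.701944
B = 0.003338/1.701944 = 0.001961

Final: 0.001961


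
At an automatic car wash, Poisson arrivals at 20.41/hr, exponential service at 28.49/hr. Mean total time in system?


W = 1/(μ−λ) = 1/(28.49 − 20.41) = 1/8.08 = 0.1238 hr

Final: 0.1238 hr


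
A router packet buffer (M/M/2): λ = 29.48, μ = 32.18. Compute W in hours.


a = 0.9161; ρ = 0.4580; P₀ = 0.371697
Lq = P₀·a^c·ρ/(c!(1−ρ)²) = 0.24324
Wq = Lq/λ = 0.24324/29.48 = 0.008251 hr
W = Wq + 1/μ = 0.008251 + 0.03108 = 0.03933 hr

Final: 0.03933 hr


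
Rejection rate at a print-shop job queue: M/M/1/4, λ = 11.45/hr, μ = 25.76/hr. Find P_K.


ρ = λ/μ = 11.45/25.76 = 0.4445
P_K = (1−ρ)ρ^K/(1−ρ^(K+1)) = (0.5555·0.039034)/(1 − 0.017350)
= 0.021684/0.982650 = 0.022066

Final: 0.022066


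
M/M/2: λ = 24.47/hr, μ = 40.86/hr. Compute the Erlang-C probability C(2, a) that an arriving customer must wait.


a = λ/μ = 0.5989; ρ = a/2 = 0.2994
P₀ = 0.539128 (from M/M/c formula)
C(c,a) = [a^c/(c!(1−ρ))]·P₀ = [0.35865/(2·0.7006)]·0.539128
= 0.25597·0.539128 = 0.138002

Final: 0.138002


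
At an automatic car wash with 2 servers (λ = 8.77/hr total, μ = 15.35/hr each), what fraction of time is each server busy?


ρ = λ/(cμ) = 8.77/(2·15.35) = 8.77/30.70 = 0.2857

Final: 0.2857


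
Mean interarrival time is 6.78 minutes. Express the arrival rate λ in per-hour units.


λ = 1/(interarrival time) in consistent units.
1 hour = 60 min, so λ = 60/6.78 = 8.8496 per hour

Final: 8.8496 /hr


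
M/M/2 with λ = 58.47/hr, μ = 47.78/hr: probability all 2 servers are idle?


a = λ/μ = 58.47/47.78 = 1.2237; ρ = a/c = 0.6119
Σ_{k=0}^{1} a^k/k! (terms k=0..1) = 1.00000 + 1.22373 = 2.22373
Tail: a^2/(2!(1−ρ)) = 1.49752/(2·0.3881) = 1.92914
P₀ = 1/(2.22373 + 1.92914) = 1/4.15287 = 0.240797

Final: 0.240797


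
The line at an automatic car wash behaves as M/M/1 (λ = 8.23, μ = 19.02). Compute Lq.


ρ = 8.23/19.02 = 0.4327
Lq = ρ²/(1−ρ) = 0.1872/0.5673 = 0.3300

Final: 0.3300


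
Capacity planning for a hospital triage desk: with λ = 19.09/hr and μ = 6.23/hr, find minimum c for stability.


Stability requires cμ > λ ⇔ c > λ/μ.
λ/μ = 19.09/6.23 = 3.0642
Minimum integer c = ⌊3.0642⌋ + 1 = 4
Check: 4·6.23 = 24.92 > 19.09, while 3·6.23 = 18.69 ≤ 19.09

Final: 4 servers


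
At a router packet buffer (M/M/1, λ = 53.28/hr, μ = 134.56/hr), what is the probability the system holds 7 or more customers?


ρ = 53.28/134.56 = 0.3960
P(N ≥ n) = ρ^n = 0.3960^7 = 0.001526

Final: 0.001526


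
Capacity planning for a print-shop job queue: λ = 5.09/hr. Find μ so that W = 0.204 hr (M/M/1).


W = 1/(μ−λ) ⇒ μ − λ = 1/W = 1/0.204 = 4.9020
μ = λ + 1/W = 5.09 + 4.9020 = 9.9920 per hr

Final: 9.9920 /hr


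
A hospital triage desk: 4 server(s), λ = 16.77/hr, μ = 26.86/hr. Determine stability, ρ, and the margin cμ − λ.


Total capacity cμ = 4·26.86 = 107.44/hr
ρ = λ/(cμ) = 16.77/107.44 = 0.1561
Stable ⇔ ρ < 1: YES
Spare capacity = cμ − λ = 107.44 − 16.77 = 90.67/hr

Final: ρ = 0.1561; stable; margin = 90.67/hr


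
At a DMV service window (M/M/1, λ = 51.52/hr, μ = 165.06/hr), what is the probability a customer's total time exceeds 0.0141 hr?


W ~ Exponential(μ−λ) for M/M/1.
μ − λ = 165.06 − 51.52 = 113.5400
P(W > t) = e^{−(μ−λ)t} = e^{−1.6009} = 0.201712

Final: 0.201712


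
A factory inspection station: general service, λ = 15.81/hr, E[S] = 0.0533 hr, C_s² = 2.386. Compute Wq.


ρ = λ·E[S] = 15.81·0.0533 = 0.8427
E[S²] = E[S]²(1+C_s²) = 0.0533²·(1+2.386) = 0.009619
Wq = λ·E[S²]/(2(1−ρ)) = 15.81·0.009619/(2·0.1573) = 0.48333 hr

Final: 0.48333 hr


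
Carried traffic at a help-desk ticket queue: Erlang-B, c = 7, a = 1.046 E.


B(7,1.046) = 0.00009550 (Erlang-B)
Carried load = a(1 − B) = 1.046·(1 − 0.00009550) = 1.046·0.999904 = 1.0459 E

Final: 1.0459 Erlangs


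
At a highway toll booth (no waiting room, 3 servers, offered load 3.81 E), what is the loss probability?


B(c,a) = (a^c/c!) / Σ_{k=0}^{c} a^k/k!
a^3/3! = 9.217723
Σ terms (k=0..3): 1.00000 + 3.81000 + 7.25805 + 9.21772 = 21.285774
B = 9.217723/21.285774 = 0.433046

Final: 0.433046


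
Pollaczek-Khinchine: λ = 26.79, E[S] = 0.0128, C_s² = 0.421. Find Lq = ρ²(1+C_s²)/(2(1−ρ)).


ρ = λ·E[S] = 26.79·0.0128 = 0.3429
Lq = ρ²(1+C_s²)/(2(1−ρ)) = 0.1176·(1+0.421)/(2·0.6571)
= 0.1176·1.4210/1.3142 = 0.12715

Final: 0.12715


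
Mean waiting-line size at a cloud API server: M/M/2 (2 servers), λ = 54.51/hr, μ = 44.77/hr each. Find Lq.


a = λ/μ = 1.2176; ρ = a/2 = 0.6088
P₀ = 0.243179
Lq = P₀·a^c·ρ / (c!·(1−ρ)²) = 0.243179·1.48244·0.6088/(2·0.15305)
= 0.71695

Final: 0.71695


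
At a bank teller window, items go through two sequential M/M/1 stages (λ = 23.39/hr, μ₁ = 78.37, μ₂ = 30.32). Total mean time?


Each node sees arrival rate λ = 23.39/hr (tandem ⇒ throughput preserved).
W₁ = 1/(μ₁−λ) = 1/(78.37−23.39) = 0.01819 hr
W₂ = 1/(μ₂−λ) = 1/(30.32−23.39) = 0.14430 hr
W_total = W₁ + W₂ = 0.01819 + 0.14430 = 0.16249 hr

Final: 0.16249 hr


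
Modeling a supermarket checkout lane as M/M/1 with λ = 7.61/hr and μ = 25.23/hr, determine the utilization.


ρ = λ/μ = 7.61/25.23 = 0.3016

Final: 0.3016


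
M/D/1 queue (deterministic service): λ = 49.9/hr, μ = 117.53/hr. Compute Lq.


ρ = 49.9/117.53 = 0.4246
M/D/1: Lq = ρ²/(2(1−ρ)) = 0.1803/(2·0.5754) = 0.15663

Final: 0.15663


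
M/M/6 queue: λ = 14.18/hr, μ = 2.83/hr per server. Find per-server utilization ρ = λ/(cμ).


ρ = λ/(cμ) = 14.18/(6·2.83) = 14.18/16.98 = 0.8351

Final: 0.8351


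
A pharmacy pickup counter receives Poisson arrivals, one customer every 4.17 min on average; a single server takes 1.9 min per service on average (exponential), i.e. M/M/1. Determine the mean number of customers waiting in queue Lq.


λ = 60/4.17 = 14.3885 /hr
μ = 60/1.9 = 31.5789 /hr
ρ = λ/μ = 14.3885/31.5789 = 0.4556
Lq = ρ²/(1−ρ) = 0.2076/0.5444 = 0.3814

Final: 0.3814


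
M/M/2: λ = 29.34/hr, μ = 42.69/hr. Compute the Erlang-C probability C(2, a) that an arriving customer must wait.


a = λ/μ = 0.6873; ρ = a/2 = 0.3436
P₀ = 0.488494 (from M/M/c formula)
C(c,a) = [a^c/(c!(1−ρ))]·P₀ = [0.47235/(2·0.6564)]·0.488494
= 0.35983·0.488494 = 0.175774

Final: 0.175774


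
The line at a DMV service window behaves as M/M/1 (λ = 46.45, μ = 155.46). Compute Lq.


ρ = 46.45/155.46 = 0.2988
Lq = ρ²/(1−ρ) = 0.08928/0.7012 = 0.1273

Final: 0.1273


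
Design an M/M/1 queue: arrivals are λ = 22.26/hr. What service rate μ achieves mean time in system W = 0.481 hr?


W = 1/(μ−λ) ⇒ μ − λ = 1/W = 1/0.481 = 2.0790
μ = λ + 1/W = 22.26 + 2.0790 = 24.3390 per hr

Final: 24.3390 /hr


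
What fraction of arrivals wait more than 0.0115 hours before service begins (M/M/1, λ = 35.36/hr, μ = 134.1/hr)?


ρ = 35.36/134.1 = 0.2637
P(Wq > t) = ρ·e^{−(μ−λ)t} = 0.2637·e^{−1.1355}
= 0.2637·0.321258 = 0.084711

Final: 0.084711


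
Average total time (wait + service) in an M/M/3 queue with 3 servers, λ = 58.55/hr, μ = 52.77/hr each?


a = 1.1095; ρ = 0.3698; P₀ = 0.324010
Lq = P₀·a^c·ρ/(c!(1−ρ)²) = 0.06870
Wq = Lq/λ = 0.06870/58.55 = 0.001173 hr
W = Wq + 1/μ = 0.001173 + 0.01895 = 0.02012 hr

Final: 0.02012 hr


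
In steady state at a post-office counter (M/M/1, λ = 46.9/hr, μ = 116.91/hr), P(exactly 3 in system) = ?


ρ = 46.9/116.91 = 0.4012
P_n = (1−ρ)·ρ^n = (1 − 0.4012)·0.4012^3 = 0.5988·0.064560 = 0.038661

Final: 0.038661


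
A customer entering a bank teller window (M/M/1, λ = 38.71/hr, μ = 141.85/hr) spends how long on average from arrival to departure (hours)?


W = 1/(μ−λ) = 1/(141.85 − 38.71) = 1/103.14 = 0.009696 hr

Final: 0.009696 hr


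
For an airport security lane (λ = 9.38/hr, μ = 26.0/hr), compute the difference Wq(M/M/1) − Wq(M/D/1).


ρ = 9.38/26.0 = 0.3608
Wq(M/M/1) = ρ/(μ−λ) = 0.3608/16.62 = 0.02171 hr
Wq(M/D/1) = ρ/(2(μ−λ)) = 0.01085 hr
Savings = 0.02171 − 0.01085 = 0.01085 hr

Final: 0.01085 hr


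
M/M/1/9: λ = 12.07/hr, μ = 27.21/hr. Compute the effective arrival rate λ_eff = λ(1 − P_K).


ρ = 0.4436; P_K = (1−ρ)ρ^9/(1−ρ^10) = 0.0003701
λ_eff = λ(1 − P_K) = 12.07·(1 − 0.0003701) = 12.07·0.999630 = 12.0655 /hr

Final: 12.0655 /hr


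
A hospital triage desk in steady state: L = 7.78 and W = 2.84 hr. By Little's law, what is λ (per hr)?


λ = L/W = 7.78/2.84 = 2.7394 /hr

Final: 2.7394 /hr


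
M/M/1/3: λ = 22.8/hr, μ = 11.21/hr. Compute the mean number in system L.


ρ = 22.8/11.21 = 2.0339
L = ρ[1 − (K+1)ρ^K + Kρ^(K+1)] / [(1−ρ)(1−ρ^(K+1))]
Numerator: 2.0339·(1 − 4·8.413713 + 3·17.112637) = 37.999440
Denominator: (-1.0339)·(-16.112637) = 16.658828
L = 37.999440/16.658828 = 2.2810

Final: 2.2810


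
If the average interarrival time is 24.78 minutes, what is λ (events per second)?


λ = 1/(interarrival time) in consistent units.
1 second = 0.0166667 min, so λ = 0.0166667/24.78 = 0.0006726 per second

Final: 0.0006726 /sec


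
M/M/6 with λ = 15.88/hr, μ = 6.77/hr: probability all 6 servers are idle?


a = λ/μ = 15.88/6.77 = 2.3456; ρ = a/c = 0.3909
Σ_{k=0}^{5} a^k/k! (terms k=0..5) = 1.00000 + 2.34564 + 2.75102 + 2.15097 + 1.26135 + 0.59174 = 10.10072
Tail: a^6/(6!(1−ρ)) = 166.56010/(720·0.6091) = 0.37982
P₀ = 1/(10.10072 + 0.37982) = 1/10.48054 = 0.095415

Final: 0.095415


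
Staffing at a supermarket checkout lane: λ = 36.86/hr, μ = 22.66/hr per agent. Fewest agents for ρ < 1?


Stability requires cμ > λ ⇔ c > λ/μ.
λ/μ = 36.86/22.66 = 1.6267
Minimum integer c = ⌊1.6267⌋ + 1 = 2
Check: 2·22.66 = 45.32 > 36.86, while 1·22.66 = 22.66 ≤ 36.86

Final: 2 servers


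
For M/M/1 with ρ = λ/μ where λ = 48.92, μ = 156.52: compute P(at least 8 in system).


ρ = 48.92/156.52 = 0.3125
P(N ≥ n) = ρ^n = 0.3125^8 = 0.00009106

Final: 0.00009106


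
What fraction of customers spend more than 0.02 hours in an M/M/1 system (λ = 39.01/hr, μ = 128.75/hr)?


W ~ Exponential(μ−λ) for M/M/1.
μ − λ = 128.75 − 39.01 = 89.7400
P(W > t) = e^{−(μ−λ)t} = e^{−1.7948} = 0.166161

Final: 0.166161


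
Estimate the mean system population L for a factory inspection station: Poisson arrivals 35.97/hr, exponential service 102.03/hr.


ρ = λ/μ = 35.97/102.03 = 0.3525
L = ρ/(1−ρ) = 0.3525/(1 − 0.3525) = 0.3525/0.6475 = 0.5445

Final: 0.5445


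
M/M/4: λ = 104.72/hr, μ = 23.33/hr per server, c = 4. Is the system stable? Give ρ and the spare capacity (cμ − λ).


Total capacity cμ = 4·23.33 = 93.32/hr
ρ = λ/(cμ) = 104.72/93.32 = 1.1222
Stable ⇔ ρ < 1: NO
Spare capacity = cμ − λ = 93.32 − 104.72 = -11.40/hr

Final: ρ = 1.1222; unstable; margin = -11.40/hr


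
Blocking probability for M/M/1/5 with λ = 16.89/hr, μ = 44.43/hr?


ρ = λ/μ = 16.89/44.43 = 0.3801
P_K = (1−ρ)ρ^K/(1−ρ^(K+1)) = (0.6199·0.007939)/(1 − 0.003018)
= 0.004921/0.996982 = 0.004936

Final: 0.004936


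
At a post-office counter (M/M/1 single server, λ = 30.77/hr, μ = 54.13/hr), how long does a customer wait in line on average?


ρ = 30.77/54.13 = 0.5684
Wq = ρ/(μ−λ) = 0.5684/(54.13 − 30.77) = 0.5684/23.36 = 0.02433 hr

Final: 0.02433 hr


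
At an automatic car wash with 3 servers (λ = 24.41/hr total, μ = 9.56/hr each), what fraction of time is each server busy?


ρ = λ/(cμ) = 24.41/(3·9.56) = 24.41/28.68 = 0.8511

Final: 0.8511


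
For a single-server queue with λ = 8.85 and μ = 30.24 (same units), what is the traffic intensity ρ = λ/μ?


ρ = λ/μ = 8.85/30.24 = 0.2927

Final: 0.2927


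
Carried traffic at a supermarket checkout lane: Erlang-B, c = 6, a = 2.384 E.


B(6,2.384) = 0.023771 (Erlang-B)
Carried load = a(1 − B) = 2.384·(1 − 0.023771) = 2.384·0.976229 = 2.3273 E

Final: 2.3273 Erlangs


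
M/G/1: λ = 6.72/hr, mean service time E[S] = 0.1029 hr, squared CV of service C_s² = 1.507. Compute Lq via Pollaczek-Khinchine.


ρ = λ·E[S] = 6.72·0.1029 = 0.6915
Lq = ρ²(1+C_s²)/(2(1−ρ)) = 0.4782·(1+1.507)/(2·0.3085)
= 0.4782·2.5070/0.6170 = 1.94277

Final: 1.94277


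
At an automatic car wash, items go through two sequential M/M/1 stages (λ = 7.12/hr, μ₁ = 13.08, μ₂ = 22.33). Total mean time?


Each node sees arrival rate λ = 7.12/hr (tandem ⇒ throughput preserved).
W₁ = 1/(μ₁−λ) = 1/(13.08−7.12) = 0.16779 hr
W₂ = 1/(μ₂−λ) = 1/(22.33−7.12) = 0.06575 hr
W_total = W₁ + W₂ = 0.16779 + 0.06575 = 0.23353 hr

Final: 0.23353 hr


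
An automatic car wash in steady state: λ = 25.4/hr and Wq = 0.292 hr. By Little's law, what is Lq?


Lq = λWq = 25.4·0.292 = 7.4168

Final: 7.4168


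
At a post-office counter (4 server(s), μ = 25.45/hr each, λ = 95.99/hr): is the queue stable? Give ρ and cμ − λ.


Total capacity cμ = 4·25.45 = 101.80/hr
ρ = λ/(cμ) = 95.99/101.80 = 0.9429
Stable ⇔ ρ < 1: YES
Spare capacity = cμ − λ = 101.80 − 95.99 = 5.81/hr

Final: ρ = 0.9429; stable; margin = 5.81/hr


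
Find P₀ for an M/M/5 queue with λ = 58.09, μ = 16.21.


a = λ/μ = 58.09/16.21 = 3.5836; ρ = a/c = 0.7167
Σ_{k=0}^{4} a^k/k! (terms k=0..4) = 1.00000 + 3.58359 + 6.42106 + 7.67015 + 6.87167 = 25.54647
Tail: a^5/(5!(1−ρ)) = 591.00589/(120·0.2833) = 17.38568
P₀ = 1/(25.54647 + 17.38568) = 1/42.93215 = 0.023293

Final: 0.023293


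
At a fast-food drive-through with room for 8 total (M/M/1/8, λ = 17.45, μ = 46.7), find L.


ρ = 17.45/46.7 = 0.3737
L = ρ[1 − (K+1)ρ^K + Kρ^(K+1)] / [(1−ρ)(1−ρ^(K+1))]
Numerator: 0.3737·(1 − 9·0.0003800 + 8·0.0001420) = 0.372808
Denominator: (0.6263)·(0.999858) = 0.626249
L = 0.372808/0.626249 = 0.5953

Final: 0.5953


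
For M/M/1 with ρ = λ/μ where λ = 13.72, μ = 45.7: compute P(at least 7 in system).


ρ = 13.72/45.7 = 0.3002
P(N ≥ n) = ρ^n = 0.3002^7 = 0.0002198

Final: 0.0002198


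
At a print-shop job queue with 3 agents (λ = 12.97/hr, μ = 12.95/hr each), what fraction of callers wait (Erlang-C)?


a = λ/μ = 1.0015; ρ = a/3 = 0.3338
P₀ = 0.363050 (from M/M/c formula)
C(c,a) = [a^c/(c!(1−ρ))]·P₀ = [1.00464/(6·0.6662)]·0.363050
= 0.25135·0.363050 = 0.091254

Final: 0.091254


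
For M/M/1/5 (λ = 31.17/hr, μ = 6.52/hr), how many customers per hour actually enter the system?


ρ = 4.7807; P_K = (1−ρ)ρ^5/(1−ρ^6) = 0.790891
λ_eff = λ(1 − P_K) = 31.17·(1 − 0.790891) = 31.17·0.209109 = 6.5179 /hr

Final: 6.5179 /hr


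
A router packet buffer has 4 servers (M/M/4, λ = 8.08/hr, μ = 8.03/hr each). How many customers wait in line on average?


a = λ/μ = 1.0062; ρ = a/4 = 0.2516
P₀ = 0.365051
Lq = P₀·a^c·ρ / (c!·(1−ρ)²) = 0.365051·1.02514·0.2516/(24·0.56017)
= 0.007002

Final: 0.007002


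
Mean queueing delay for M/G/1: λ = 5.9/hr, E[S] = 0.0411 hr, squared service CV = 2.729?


ρ = λ·E[S] = 5.9·0.0411 = 0.2425
E[S²] = E[S]²(1+C_s²) = 0.0411²·(1+2.729) = 0.006299
Wq = λ·E[S²]/(2(1−ρ)) = 5.9·0.006299/(2·0.7575) = 0.02453 hr

Final: 0.02453 hr


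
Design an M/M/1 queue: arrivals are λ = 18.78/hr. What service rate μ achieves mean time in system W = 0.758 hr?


W = 1/(μ−λ) ⇒ μ − λ = 1/W = 1/0.758 = 1.3193
μ = λ + 1/W = 18.78 + 1.3193 = 20.0993 per hr

Final: 20.0993 /hr


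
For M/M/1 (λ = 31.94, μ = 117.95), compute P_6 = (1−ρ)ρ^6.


ρ = 31.94/117.95 = 0.2708
P_n = (1−ρ)·ρ^n = (1 − 0.2708)·0.2708^6 = 0.7292·0.0003943 = 0.0002875

Final: 0.0002875


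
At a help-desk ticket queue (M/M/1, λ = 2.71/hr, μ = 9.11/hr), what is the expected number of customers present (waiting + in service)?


ρ = λ/μ = 2.71/9.11 = 0.2975
L = ρ/(1−ρ) = 0.2975/(1 − 0.2975) = 0.2975/0.7025 = 0.4234

Final: 0.4234


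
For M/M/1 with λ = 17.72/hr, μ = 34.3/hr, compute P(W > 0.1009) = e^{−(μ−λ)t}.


W ~ Exponential(μ−λ) for M/M/1.
μ − λ = 34.3 − 17.72 = 16.5800
P(W > t) = e^{−(μ−λ)t} = e^{−1.6729} = 0.187698

Final: 0.187698


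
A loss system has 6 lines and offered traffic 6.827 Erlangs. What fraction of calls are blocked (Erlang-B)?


B(c,a) = (a^c/c!) / Σ_{k=0}^{c} a^k/k!
a^6/6! = 140.619944
Σ terms (k=0..6): 1.00000 + 6.82700 + 23.30396 + 53.03206 + 90.51246 + 123.58571 + 140.61994 = 438.881137
B = 140.619944/438.881137 = 0.320406

Final: 0.320406


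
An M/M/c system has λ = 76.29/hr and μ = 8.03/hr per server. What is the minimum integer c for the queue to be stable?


Stability requires cμ > λ ⇔ c > λ/μ.
λ/μ = 76.29/8.03 = 9.5006
Minimum integer c = ⌊9.5006⌋ + 1 = 10
Check: 10·8.03 = 80.30 > 76.29, while 9·8.03 = 72.27 ≤ 76.29

Final: 10 servers


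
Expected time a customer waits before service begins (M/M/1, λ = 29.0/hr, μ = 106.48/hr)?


ρ = 29.0/106.48 = 0.2724
Wq = ρ/(μ−λ) = 0.2724/(106.48 − 29.0) = 0.2724/77.48 = 0.003515 hr

Final: 0.003515 hr


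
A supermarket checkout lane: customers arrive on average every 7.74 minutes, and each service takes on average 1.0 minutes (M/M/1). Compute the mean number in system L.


λ = 60/7.74 = 7.7519 /hr
μ = 60/1.0 = 60.0000 /hr
ρ = λ/μ = 7.7519/60.0000 = 0.1292
L = ρ/(1−ρ) = 0.1292/0.8708 = 0.1484

Final: 0.1484


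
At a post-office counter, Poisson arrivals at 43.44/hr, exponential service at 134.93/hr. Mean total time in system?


W = 1/(μ−λ) = 1/(134.93 − 43.44) = 1/91.49 = 0.01093 hr

Final: 0.01093 hr


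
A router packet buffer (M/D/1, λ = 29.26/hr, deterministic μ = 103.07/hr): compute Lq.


ρ = 29.26/103.07 = 0.2839
M/D/1: Lq = ρ²/(2(1−ρ)) = 0.08059/(2·0.7161) = 0.05627

Final: 0.05627


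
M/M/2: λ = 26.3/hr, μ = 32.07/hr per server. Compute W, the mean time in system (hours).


a = 0.8201; ρ = 0.4100; P₀ = 0.418399
Lq = P₀·a^c·ρ/(c!(1−ρ)²) = 0.16575
Wq = Lq/λ = 0.16575/26.3 = 0.006302 hr
W = Wq + 1/μ = 0.006302 + 0.03118 = 0.03748 hr

Final: 0.03748 hr


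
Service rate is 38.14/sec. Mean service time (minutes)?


Mean service time = 1/μ = 1/38.14 second = 0.02622 second
In minutes: 0.02622 × 0.0166667 = 0.0004370 min

Final: 0.0004370 min


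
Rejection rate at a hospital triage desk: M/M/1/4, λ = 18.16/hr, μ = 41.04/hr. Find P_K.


ρ = λ/μ = 18.16/41.04 = 0.4425
P_K = (1−ρ)ρ^K/(1−ρ^(K+1)) = (0.5575·0.038338)/(1 − 0.016965)
= 0.021374/0.983035 = 0.021743

Final: 0.021743


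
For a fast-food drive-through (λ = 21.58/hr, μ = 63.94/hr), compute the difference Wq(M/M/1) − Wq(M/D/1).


ρ = 21.58/63.94 = 0.3375
Wq(M/M/1) = ρ/(μ−λ) = 0.3375/42.36 = 0.007968 hr
Wq(M/D/1) = ρ/(2(μ−λ)) = 0.003984 hr
Savings = 0.007968 − 0.003984 = 0.003984 hr

Final: 0.003984 hr


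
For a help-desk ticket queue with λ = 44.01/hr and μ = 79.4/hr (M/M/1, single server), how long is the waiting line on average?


ρ = 44.01/79.4 = 0.5543
Lq = ρ²/(1−ρ) = 0.3072/0.4457 = 0.6893

Final: 0.6893


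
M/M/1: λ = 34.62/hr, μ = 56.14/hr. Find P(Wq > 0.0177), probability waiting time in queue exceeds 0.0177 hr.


ρ = 34.62/56.14 = 0.6167
P(Wq > t) = ρ·e^{−(μ−λ)t} = 0.6167·e^{−0.3809}
= 0.6167·0.683243 = 0.421338

Final: 0.421338


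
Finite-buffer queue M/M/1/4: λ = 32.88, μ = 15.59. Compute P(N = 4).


ρ = λ/μ = 32.88/15.59 = 2.1090
P_K = (1−ρ)ρ^K/(1−ρ^(K+1)) = (-1.1090·19.785306)/(1 − 41.728086)
= -21.942780/-40.728086 = 0.538763

Final: 0.538763


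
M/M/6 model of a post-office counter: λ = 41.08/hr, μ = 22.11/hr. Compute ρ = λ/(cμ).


ρ = λ/(cμ) = 41.08/(6·22.11) = 41.08/132.66 = 0.3097

Final: 0.3097


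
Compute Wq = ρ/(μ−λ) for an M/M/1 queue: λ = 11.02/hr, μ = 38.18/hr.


ρ = 11.02/38.18 = 0.2886
Wq = ρ/(μ−λ) = 0.2886/(38.18 − 11.02) = 0.2886/27.16 = 0.01063 hr

Final: 0.01063 hr


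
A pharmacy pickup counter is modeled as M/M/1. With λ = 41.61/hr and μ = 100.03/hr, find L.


ρ = λ/μ = 41.61/100.03 = 0.4160
L = ρ/(1−ρ) = 0.4160/(1 − 0.4160) = 0.4160/0.5840 = 0.7123

Final: 0.7123


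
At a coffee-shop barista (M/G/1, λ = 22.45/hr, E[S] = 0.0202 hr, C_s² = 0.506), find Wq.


ρ = λ·E[S] = 22.45·0.0202 = 0.4535
E[S²] = E[S]²(1+C_s²) = 0.0202²·(1+0.506) = 0.0006145
Wq = λ·E[S²]/(2(1−ρ)) = 22.45·0.0006145/(2·0.5465) = 0.01262 hr

Final: 0.01262 hr


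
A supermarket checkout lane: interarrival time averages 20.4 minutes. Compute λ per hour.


λ = 1/(interarrival time) in consistent units.
1 hour = 60 min, so λ = 60/20.4 = 2.9412 per hour

Final: 2.9412 /hr


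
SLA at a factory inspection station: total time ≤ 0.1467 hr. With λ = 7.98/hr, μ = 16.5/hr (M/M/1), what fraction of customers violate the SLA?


W ~ Exponential(μ−λ) for M/M/1.
μ − λ = 16.5 − 7.98 = 8.5200
P(W > t) = e^{−(μ−λ)t} = e^{−1.2499} = 0.286538

Final: 0.286538


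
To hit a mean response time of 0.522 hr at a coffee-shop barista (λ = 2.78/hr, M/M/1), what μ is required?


W = 1/(μ−λ) ⇒ μ − λ = 1/W = 1/0.522 = 1.9157
μ = λ + 1/W = 2.78 + 1.9157 = 4.6957 per hr

Final: 4.6957 /hr


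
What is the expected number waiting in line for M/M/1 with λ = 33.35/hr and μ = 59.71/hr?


ρ = 33.35/59.71 = 0.5585
Lq = ρ²/(1−ρ) = 0.3120/0.4415 = 0.7066

Final: 0.7066


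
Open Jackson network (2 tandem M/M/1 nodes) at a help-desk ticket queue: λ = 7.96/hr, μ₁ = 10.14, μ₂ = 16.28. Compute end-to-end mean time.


Each node sees arrival rate λ = 7.96/hr (tandem ⇒ throughput preserved).
W₁ = 1/(μ₁−λ) = 1/(10.14−7.96) = 0.45872 hr
W₂ = 1/(μ₂−λ) = 1/(16.28−7.96) = 0.12019 hr
W_total = W₁ + W₂ = 0.45872 + 0.12019 = 0.57891 hr

Final: 0.57891 hr


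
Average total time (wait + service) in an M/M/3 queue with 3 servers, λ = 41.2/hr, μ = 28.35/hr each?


a = 1.4533; ρ = 0.4844; P₀ = 0.222152
Lq = P₀·a^c·ρ/(c!(1−ρ)²) = 0.20709
Wq = Lq/λ = 0.20709/41.2 = 0.005027 hr
W = Wq + 1/μ = 0.005027 + 0.03527 = 0.04030 hr

Final: 0.04030 hr


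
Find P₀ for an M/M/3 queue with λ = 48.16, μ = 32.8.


a = λ/μ = 48.16/32.8 = 1.4683; ρ = a/c = 0.4894
Σ_{k=0}^{2} a^k/k! (terms k=0..2) = 1.00000 + 1.46829 + 1.07794 = 3.54623
Tail: a^3/(3!(1−ρ)) = 3.16547/(6·0.5106) = 1.03331
P₀ = 1/(3.54623 + 1.03331) = 1/4.57955 = 0.218362

Final: 0.218362


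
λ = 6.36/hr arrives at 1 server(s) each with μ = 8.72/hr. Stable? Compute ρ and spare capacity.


Total capacity cμ = 1·8.72 = 8.72/hr
ρ = λ/(cμ) = 6.36/8.72 = 0.7294
Stable ⇔ ρ < 1: YES
Spare capacity = cμ − λ = 8.72 − 6.36 = 2.36/hr

Final: ρ = 0.7294; stable; margin = 2.36/hr


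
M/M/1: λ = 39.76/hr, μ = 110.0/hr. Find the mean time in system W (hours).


W = 1/(μ−λ) = 1/(110.0 − 39.76) = 1/70.24 = 0.01424 hr

Final: 0.01424 hr


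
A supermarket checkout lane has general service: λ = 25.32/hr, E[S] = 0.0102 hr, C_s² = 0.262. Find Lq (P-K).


ρ = λ·E[S] = 25.32·0.0102 = 0.2583
Lq = ρ²(1+C_s²)/(2(1−ρ)) = 0.06670·(1+0.262)/(2·0.7417)
= 0.06670·1.2620/1.4835 = 0.05674

Final: 0.05674


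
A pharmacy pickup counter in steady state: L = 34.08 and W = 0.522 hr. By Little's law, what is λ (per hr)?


λ = L/W = 34.08/0.522 = 65.2874 /hr

Final: 65.2874 /hr


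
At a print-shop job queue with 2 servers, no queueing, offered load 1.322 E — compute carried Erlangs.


B(2,1.322) = 0.273431 (Erlang-B)
Carried load = a(1 − B) = 1.322·(1 − 0.273431) = 1.322·0.726569 = 0.9605 E

Final: 0.9605 Erlangs


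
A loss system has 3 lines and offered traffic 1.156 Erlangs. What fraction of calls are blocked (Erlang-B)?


B(c,a) = (a^c/c!) / Σ_{k=0}^{c} a^k/k!
a^3/3! = 0.257467
Σ terms (k=0..3): 1.00000 + 1.15600 + 0.66817 + 0.25747 = 3.081635
B = 0.257467/3.081635 = 0.083549

Final: 0.083549


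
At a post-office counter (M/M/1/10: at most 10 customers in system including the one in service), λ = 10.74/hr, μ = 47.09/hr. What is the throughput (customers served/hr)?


ρ = 0.2281; P_K = (1−ρ)ρ^10/(1−ρ^11) = 0.0000002940
λ_eff = λ(1 − P_K) = 10.74·(1 − 0.0000002940) = 10.74·1.000000 = 10.7400 /hr

Final: 10.7400 /hr


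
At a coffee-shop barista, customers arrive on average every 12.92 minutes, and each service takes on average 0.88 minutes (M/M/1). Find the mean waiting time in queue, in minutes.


λ = 60/12.92 = 4.6440 /hr
μ = 60/0.88 = 68.1818 /hr
ρ = λ/μ = 4.6440/68.1818 = 0.06811
Wq = ρ/(μ−λ) = 0.06811/(68.1818−4.6440) = 0.001072 hr
In minutes: 0.001072·60 = 0.06432 min

Final: 0.06432 min


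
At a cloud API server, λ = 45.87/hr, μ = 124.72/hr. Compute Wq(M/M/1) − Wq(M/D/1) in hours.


ρ = 45.87/124.72 = 0.3678
Wq(M/M/1) = ρ/(μ−λ) = 0.3678/78.85 = 0.004664 hr
Wq(M/D/1) = ρ/(2(μ−λ)) = 0.002332 hr
Savings = 0.004664 − 0.002332 = 0.002332 hr

Final: 0.002332 hr


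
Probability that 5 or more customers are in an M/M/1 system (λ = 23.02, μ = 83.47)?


ρ = 23.02/83.47 = 0.2758
P(N ≥ n) = ρ^n = 0.2758^5 = 0.001595

Final: 0.001595


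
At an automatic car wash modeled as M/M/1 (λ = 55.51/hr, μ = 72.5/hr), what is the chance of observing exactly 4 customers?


ρ = 55.51/72.5 = 0.7657
P_n = (1−ρ)·ρ^n = (1 − 0.7657)·0.7657^4 = 0.2343·0.343663 = 0.080536

Final: 0.080536


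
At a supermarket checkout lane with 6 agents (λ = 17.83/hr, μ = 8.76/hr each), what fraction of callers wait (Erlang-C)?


a = λ/μ = 2.0354; ρ = a/6 = 0.3392
P₀ = 0.130415 (from M/M/c formula)
C(c,a) = [a^c/(c!(1−ρ))]·P₀ = [71.10226/(720·0.6608)]·0.130415
= 0.14945·0.130415 = 0.019491

Final: 0.019491


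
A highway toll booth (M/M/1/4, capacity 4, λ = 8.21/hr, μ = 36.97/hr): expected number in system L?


ρ = 8.21/36.97 = 0.2221
L = ρ[1 − (K+1)ρ^K + Kρ^(K+1)] / [(1−ρ)(1−ρ^(K+1))]
Numerator: 0.2221·(1 − 5·0.002432 + 4·0.0005401) = 0.219851
Denominator: (0.7779)·(0.999460) = 0.777508
L = 0.219851/0.777508 = 0.2828

Final: 0.2828


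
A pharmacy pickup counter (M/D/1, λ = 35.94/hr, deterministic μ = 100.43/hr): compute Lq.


ρ = 35.94/100.43 = 0.3579
M/D/1: Lq = ρ²/(2(1−ρ)) = 0.1281/(2·0.6421) = 0.09972

Final: 0.09972


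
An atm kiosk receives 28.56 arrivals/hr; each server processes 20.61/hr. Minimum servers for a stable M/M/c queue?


Stability requires cμ > λ ⇔ c > λ/μ.
λ/μ = 28.56/20.61 = 1.3857
Minimum integer c = ⌊1.3857⌋ + 1 = 2
Check: 2·20.61 = 41.22 > 28.56, while 1·20.61 = 20.61 ≤ 28.56

Final: 2 servers


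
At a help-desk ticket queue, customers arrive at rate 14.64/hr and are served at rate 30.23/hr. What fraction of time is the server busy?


ρ = λ/μ = 14.64/30.23 = 0.4843

Final: 0.4843


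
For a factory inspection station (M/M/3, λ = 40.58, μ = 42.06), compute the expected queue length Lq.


a = λ/μ = 0.9648; ρ = a/3 = 0.3216
P₀ = 0.377232
Lq = P₀·a^c·ρ / (c!·(1−ρ)²) = 0.377232·0.89811·0.3216/(6·0.46022)
= 0.03946

Final: 0.03946


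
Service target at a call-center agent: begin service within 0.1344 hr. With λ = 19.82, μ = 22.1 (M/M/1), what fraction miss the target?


ρ = 19.82/22.1 = 0.8968
P(Wq > t) = ρ·e^{−(μ−λ)t} = 0.8968·e^{−0.3064}
= 0.8968·0.736069 = 0.660130

Final: 0.660130


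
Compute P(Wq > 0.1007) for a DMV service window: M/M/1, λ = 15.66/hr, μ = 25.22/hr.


ρ = 15.66/25.22 = 0.6209
P(Wq > t) = ρ·e^{−(μ−λ)t} = 0.6209·e^{−0.9627}
= 0.6209·0.381864 = 0.237113

Final: 0.237113


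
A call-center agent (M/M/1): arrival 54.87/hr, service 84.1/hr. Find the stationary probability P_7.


ρ = 54.87/84.1 = 0.6524
P_n = (1−ρ)·ρ^n = (1 − 0.6524)·0.6524^7 = 0.3476·0.050324 = 0.017491

Final: 0.017491


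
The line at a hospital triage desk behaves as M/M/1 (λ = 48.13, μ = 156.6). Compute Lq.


ρ = 48.13/156.6 = 0.3073
Lq = ρ²/(1−ρ) = 0.09446/0.6927 = 0.1364

Final: 0.1364
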